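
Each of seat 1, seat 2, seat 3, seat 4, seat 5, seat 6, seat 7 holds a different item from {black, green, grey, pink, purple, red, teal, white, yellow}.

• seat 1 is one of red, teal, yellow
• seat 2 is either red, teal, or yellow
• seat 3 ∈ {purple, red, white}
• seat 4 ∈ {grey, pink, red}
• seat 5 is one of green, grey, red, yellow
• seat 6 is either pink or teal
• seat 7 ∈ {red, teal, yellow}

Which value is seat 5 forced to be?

The 3 variables seat 1, seat 2, seat 7 are confined to {red, teal, yellow}, which locks those values in; drop them from seat 3, seat 4, seat 5, seat 6.
seat 6 must be pink (only option left). Strike pink from seat 4.
seat 4's domain is down to {grey}, so seat 4 = grey. Eliminate grey elsewhere: seat 5.
So seat 5 = green.

green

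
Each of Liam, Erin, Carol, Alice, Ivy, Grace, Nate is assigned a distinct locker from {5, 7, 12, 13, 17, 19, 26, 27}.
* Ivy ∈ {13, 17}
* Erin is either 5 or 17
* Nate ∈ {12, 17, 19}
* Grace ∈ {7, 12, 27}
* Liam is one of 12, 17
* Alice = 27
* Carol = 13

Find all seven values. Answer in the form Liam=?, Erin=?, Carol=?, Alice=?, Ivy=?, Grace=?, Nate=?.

Liam=12, Erin=5, Carol=13, Alice=27, Ivy=17, Grace=7, Nate=19

Carol must be 13 (only option left). Strike 13 from Ivy.
Alice has just one choice, so Alice = 27. Remove 27 from Grace.
Ivy's domain is down to {17}, so Ivy = 17. So Liam, Erin, Nate can't be 17.
Liam must be 12 (only option left). Eliminate 12 elsewhere: Grace, Nate.
Erin must be 5 (only option left).
Grace has just one choice, so Grace = 7.
Nate must be 19 (only option left).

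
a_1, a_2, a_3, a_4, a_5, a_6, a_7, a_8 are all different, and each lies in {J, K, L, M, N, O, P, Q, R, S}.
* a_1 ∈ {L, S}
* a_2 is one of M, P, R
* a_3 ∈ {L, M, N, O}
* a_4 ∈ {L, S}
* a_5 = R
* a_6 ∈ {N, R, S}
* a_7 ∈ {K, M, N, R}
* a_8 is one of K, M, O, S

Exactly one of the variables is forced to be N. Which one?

a_5 has just one choice, so a_5 = R. Strike R from a_2, a_6, a_7.
The 7 still-open variables draw from only 7 values {K, L, M, N, O, P, S}, so each is used; only a_2 can be P, hence a_2 = P.
a_1 and a_4 between them cover only {L, S} — a naked pair. Remove those values from a_3, a_6, a_8.
So N goes to a_6.

a_6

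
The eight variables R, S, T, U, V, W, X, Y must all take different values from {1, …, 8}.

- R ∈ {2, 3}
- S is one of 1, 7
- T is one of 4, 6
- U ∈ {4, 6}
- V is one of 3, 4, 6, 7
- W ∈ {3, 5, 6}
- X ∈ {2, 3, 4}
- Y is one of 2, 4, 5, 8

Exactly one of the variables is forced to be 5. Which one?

Among the 8 variables, 1 fits only S (and all 8 values in {1, 2, 3, 4, 5, 6, 7, 8} must be used), so S = 1.
Among the 7 still-open variables, 7 fits only V (and all 7 values in {2, 3, 4, 5, 6, 7, 8} must be used), so V = 7.
The 6 still-open variables together cover exactly {2, 3, 4, 5, 6, 8} — 6 values for 6 variables — and 8 appears only in Y's list, so Y = 8.
The 5 still-open variables draw from only 5 values {2, 3, 4, 5, 6}, so each is used; only W can be 5, hence W = 5.

W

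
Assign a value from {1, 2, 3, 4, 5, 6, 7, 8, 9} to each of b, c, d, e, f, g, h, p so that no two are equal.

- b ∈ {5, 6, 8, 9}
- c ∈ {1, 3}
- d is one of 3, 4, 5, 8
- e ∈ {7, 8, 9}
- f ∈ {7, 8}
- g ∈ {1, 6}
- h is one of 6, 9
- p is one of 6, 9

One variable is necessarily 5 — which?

b

The 8 variables draw from only 8 values {1, 3, 4, 5, 6, 7, 8, 9}, so each is used; only d can be 4, hence d = 4.
Among the 7 still-open variables, 3 fits only c (and all 7 values in {1, 3, 5, 6, 7, 8, 9} must be used), so c = 3.
Among the 6 still-open variables, 1 fits only g (and all 6 values in {1, 5, 6, 7, 8, 9} must be used), so g = 1.
The 5 still-open variables draw from only 5 values {5, 6, 7, 8, 9}, so each is used; only b can be 5, hence b = 5.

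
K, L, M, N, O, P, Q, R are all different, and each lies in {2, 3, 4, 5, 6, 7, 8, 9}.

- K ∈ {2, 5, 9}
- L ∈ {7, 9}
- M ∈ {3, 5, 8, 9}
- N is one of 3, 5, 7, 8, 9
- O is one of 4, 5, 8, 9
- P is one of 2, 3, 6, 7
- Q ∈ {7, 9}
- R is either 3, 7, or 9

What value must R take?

Among the 8 variables, 4 fits only O (and all 8 values in {2, 3, 4, 5, 6, 7, 8, 9} must be used), so O = 4.
The 7 still-open variables draw from only 7 values {2, 3, 5, 6, 7, 8, 9}, so each is used; only P can be 6, hence P = 6.
The 6 still-open variables draw from only 6 values {2, 3, 5, 7, 8, 9}, so each is used; only K can be 2, hence K = 2.
L and Q between them cover only {7, 9} — a naked pair. Remove those values from M, N, R.
So R = 3.

3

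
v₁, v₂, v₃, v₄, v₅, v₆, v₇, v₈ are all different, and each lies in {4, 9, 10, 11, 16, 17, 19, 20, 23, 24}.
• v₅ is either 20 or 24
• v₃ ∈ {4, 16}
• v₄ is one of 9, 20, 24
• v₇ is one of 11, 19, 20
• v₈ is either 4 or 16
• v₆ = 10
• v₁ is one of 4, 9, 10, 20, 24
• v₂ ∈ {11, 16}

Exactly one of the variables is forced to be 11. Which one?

v₂

v₆'s domain is down to {10}, so v₆ = 10. Strike 10 from v₁.
The 7 still-open variables together cover exactly {4, 9, 11, 16, 19, 20, 24} — 7 values for 7 variables — and 19 appears only in v₇'s list, so v₇ = 19.
The 6 still-open variables draw from only 6 values {4, 9, 11, 16, 20, 24}, so each is used; only v₂ can be 11, hence v₂ = 11.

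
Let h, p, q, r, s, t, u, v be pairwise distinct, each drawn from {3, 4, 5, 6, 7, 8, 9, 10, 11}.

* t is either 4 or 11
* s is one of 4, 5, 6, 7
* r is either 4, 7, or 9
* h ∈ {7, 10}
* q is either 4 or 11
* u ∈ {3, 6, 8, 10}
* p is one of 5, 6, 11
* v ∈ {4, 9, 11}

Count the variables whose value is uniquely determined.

3

q and t between them cover only {4, 11} — a naked pair. Remove those values from p, r, s, v.
v's domain is down to {9}, so v = 9. So r can't be 9.
That leaves r = 7. Eliminate 7 elsewhere: h, s.
h's domain is down to {10}, so h = 10. Eliminate 10 elsewhere: u.
The 2 variables p and s are confined to {5, 6}, which locks those values in; drop them from u.
Determined: h=10, r=7, v=9. The other variables each still have more than one consistent value. That makes 3.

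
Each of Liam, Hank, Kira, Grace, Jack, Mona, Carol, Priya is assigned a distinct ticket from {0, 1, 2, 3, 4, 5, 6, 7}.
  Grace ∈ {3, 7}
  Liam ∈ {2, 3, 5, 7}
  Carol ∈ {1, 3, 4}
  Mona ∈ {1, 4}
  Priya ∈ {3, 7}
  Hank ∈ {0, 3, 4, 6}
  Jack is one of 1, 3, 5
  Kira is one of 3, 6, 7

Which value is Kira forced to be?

The 8 variables draw from only 8 values {0, 1, 2, 3, 4, 5, 6, 7}, so each is used; only Hank can be 0, hence Hank = 0.
Among the 7 still-open variables, 2 fits only Liam (and all 7 values in {1, 2, 3, 4, 5, 6, 7} must be used), so Liam = 2.
The 6 still-open variables together cover exactly {1, 3, 4, 5, 6, 7} — 6 values for 6 variables — and 5 appears only in Jack's list, so Jack = 5.
The 5 still-open variables draw from only 5 values {1, 3, 4, 6, 7}, so each is used; only Kira can be 6, hence Kira = 6.

6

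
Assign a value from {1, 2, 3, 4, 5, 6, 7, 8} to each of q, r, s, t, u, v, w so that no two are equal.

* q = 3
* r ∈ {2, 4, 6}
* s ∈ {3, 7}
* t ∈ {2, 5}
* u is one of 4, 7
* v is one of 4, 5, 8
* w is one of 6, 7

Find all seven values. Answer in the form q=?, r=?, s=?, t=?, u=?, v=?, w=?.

q must be 3 (only option left). Remove 3 from s.
s's domain is down to {7}, so s = 7. Remove 7 from u, w.
u has just one choice, so u = 4. Remove 4 from r, v.
w must be 6 (only option left). Remove 6 from r.
r has just one choice, so r = 2. Remove 2 from t.
t's domain is down to {5}, so t = 5. Strike 5 from v.
That leaves v = 8.

q=3, r=2, s=7, t=5, u=4, v=8, w=6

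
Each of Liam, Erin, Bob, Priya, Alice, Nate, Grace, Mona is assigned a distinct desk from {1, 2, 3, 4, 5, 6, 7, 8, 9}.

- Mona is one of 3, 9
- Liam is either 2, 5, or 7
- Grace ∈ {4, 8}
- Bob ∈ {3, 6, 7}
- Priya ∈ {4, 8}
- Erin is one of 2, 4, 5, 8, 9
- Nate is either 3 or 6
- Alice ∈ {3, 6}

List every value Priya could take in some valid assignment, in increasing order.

4, 8

Priya and Grace between them cover only {4, 8} — a naked pair. Remove those values from Erin.
Alice and Nate between them cover only {3, 6} — a naked pair. Remove those values from Bob, Mona.
Bob must be 7 (only option left). So Liam can't be 7.
Mona must be 9 (only option left). Strike 9 from Erin.
No further eliminations apply; Priya can still be any of 4, 8.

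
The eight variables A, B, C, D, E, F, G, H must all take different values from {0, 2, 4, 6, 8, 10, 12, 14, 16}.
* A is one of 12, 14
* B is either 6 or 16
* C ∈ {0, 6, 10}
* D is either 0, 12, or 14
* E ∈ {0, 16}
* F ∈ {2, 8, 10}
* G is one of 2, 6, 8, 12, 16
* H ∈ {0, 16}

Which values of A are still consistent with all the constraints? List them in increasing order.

E and H share exactly the 2 values {0, 16}; by pigeonhole those values go to them, so strike 0, 16 from B, C, D, G.
That leaves B = 6. Eliminate 6 elsewhere: C, G.
That leaves C = 10. Remove 10 from F.
The 2 variables A and D are confined to {12, 14}, which locks those values in; drop them from G.
No further eliminations apply; A can still be any of 12, 14.

12, 14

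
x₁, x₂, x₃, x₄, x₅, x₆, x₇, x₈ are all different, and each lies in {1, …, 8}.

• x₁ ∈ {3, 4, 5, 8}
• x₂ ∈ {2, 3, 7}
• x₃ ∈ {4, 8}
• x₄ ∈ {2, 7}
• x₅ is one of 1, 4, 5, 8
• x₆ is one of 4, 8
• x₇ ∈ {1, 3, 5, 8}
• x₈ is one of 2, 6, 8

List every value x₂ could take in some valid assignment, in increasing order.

The 8 variables together cover exactly {1, 2, 3, 4, 5, 6, 7, 8} — 8 values for 8 variables — and 6 appears only in x₈'s list, so x₈ = 6.
The 2 variables x₃ and x₆ are confined to {4, 8}, which locks those values in; drop them from x₁, x₅, x₇.
x₁, x₅, x₇ between them cover only {1, 3, 5} — a naked triple. Remove those values from x₂.
No further eliminations apply; x₂ can still be any of 2, 7.

2, 7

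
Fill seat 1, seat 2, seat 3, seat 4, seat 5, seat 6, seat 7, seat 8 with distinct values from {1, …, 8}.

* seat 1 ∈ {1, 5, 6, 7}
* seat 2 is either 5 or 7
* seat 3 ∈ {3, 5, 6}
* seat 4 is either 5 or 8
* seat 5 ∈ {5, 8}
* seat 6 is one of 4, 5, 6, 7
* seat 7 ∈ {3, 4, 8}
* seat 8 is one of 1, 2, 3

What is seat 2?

7

The 8 variables together cover exactly {1, 2, 3, 4, 5, 6, 7, 8} — 8 values for 8 variables — and 2 appears only in seat 8's list, so seat 8 = 2.
The 7 still-open variables draw from only 7 values {1, 3, 4, 5, 6, 7, 8}, so each is used; only seat 1 can be 1, hence seat 1 = 1.
The 2 variables seat 4 and seat 5 are confined to {5, 8}, which locks those values in; drop them from seat 2, seat 3, seat 6, seat 7.
So seat 2 = 7.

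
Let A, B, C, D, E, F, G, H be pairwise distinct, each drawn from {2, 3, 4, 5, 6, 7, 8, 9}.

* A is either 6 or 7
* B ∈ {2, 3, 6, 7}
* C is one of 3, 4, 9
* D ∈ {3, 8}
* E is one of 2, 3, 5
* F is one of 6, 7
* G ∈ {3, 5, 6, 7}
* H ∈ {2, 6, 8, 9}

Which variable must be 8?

The 8 variables together cover exactly {2, 3, 4, 5, 6, 7, 8, 9} — 8 values for 8 variables — and 4 appears only in C's list, so C = 4.
The 7 still-open variables together cover exactly {2, 3, 5, 6, 7, 8, 9} — 7 values for 7 variables — and 9 appears only in H's list, so H = 9.
The 6 still-open variables together cover exactly {2, 3, 5, 6, 7, 8} — 6 values for 6 variables — and 8 appears only in D's list, so D = 8.

D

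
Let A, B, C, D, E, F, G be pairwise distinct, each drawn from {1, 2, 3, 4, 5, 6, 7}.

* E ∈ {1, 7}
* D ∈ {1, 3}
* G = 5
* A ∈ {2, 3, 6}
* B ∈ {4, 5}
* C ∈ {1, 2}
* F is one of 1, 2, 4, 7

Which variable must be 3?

D

G has just one choice, so G = 5. Remove 5 from B.
B has just one choice, so B = 4. So F can't be 4.
The 5 still-open variables together cover exactly {1, 2, 3, 6, 7} — 5 values for 5 variables — and 6 appears only in A's list, so A = 6.
Among the 4 still-open variables, 3 fits only D (and all 4 values in {1, 2, 3, 7} must be used), so D = 3.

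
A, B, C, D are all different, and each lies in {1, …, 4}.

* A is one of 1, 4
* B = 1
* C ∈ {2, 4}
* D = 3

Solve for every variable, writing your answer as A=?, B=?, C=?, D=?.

B must be 1 (only option left). Strike 1 from A.
D's domain is down to {3}, so D = 3.
A's domain is down to {4}, so A = 4. Remove 4 from C.
That leaves C = 2.

A=4, B=1, C=2, D=3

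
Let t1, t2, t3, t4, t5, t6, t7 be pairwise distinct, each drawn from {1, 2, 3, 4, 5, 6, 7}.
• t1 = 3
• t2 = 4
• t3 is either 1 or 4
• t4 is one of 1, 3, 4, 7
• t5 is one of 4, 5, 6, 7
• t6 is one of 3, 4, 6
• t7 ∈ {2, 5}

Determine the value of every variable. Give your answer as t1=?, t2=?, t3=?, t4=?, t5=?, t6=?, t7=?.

t1 has just one choice, so t1 = 3. So t4, t6 can't be 3.
t2 must be 4 (only option left). Strike 4 from t3, t4, t5, t6.
t3's domain is down to {1}, so t3 = 1. Remove 1 from t4.
t4 must be 7 (only option left). So t5 can't be 7.
That leaves t6 = 6. Remove 6 from t5.
t5 must be 5 (only option left). Strike 5 from t7.
t7 has just one choice, so t7 = 2.

t1=3, t2=4, t3=1, t4=7, t5=5, t6=6, t7=2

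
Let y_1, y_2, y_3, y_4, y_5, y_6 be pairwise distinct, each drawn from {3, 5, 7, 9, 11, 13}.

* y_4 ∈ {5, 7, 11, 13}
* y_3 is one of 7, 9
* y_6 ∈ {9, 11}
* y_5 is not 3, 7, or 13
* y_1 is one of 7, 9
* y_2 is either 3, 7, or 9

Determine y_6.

The 6 variables draw from only 6 values {3, 5, 7, 9, 11, 13}, so each is used; only y_2 can be 3, hence y_2 = 3.
The 5 still-open variables draw from only 5 values {5, 7, 9, 11, 13}, so each is used; only y_4 can be 13, hence y_4 = 13.
The 4 still-open variables together cover exactly {5, 7, 9, 11} — 4 values for 4 variables — and 5 appears only in y_5's list, so y_5 = 5.
The 3 still-open variables draw from only 3 values {7, 9, 11}, so each is used; only y_6 can be 11, hence y_6 = 11.

11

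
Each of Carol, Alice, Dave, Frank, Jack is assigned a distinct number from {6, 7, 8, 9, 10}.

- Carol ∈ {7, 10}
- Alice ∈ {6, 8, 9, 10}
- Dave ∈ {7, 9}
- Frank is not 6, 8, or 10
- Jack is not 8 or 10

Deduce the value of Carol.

The 5 variables draw from only 5 values {6, 7, 8, 9, 10}, so each is used; only Alice can be 8, hence Alice = 8.
The 4 still-open variables draw from only 4 values {6, 7, 9, 10}, so each is used; only Jack can be 6, hence Jack = 6.
The 3 still-open variables draw from only 3 values {7, 9, 10}, so each is used; only Carol can be 10, hence Carol = 10.

10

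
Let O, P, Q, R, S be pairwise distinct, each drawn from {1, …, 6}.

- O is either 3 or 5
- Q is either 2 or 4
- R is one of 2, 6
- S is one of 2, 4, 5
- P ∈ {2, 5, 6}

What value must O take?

The 5 variables draw from only 5 values {2, 3, 4, 5, 6}, so each is used; only O can be 3, hence O = 3.

3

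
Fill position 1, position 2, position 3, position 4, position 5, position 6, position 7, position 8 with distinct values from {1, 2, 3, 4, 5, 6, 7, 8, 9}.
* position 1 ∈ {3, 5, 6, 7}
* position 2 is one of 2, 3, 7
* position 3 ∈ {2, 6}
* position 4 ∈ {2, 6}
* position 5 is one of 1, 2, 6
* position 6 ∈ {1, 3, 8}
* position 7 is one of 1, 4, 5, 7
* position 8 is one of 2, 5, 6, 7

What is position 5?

1

Among the 8 variables, 4 fits only position 7 (and all 8 values in {1, 2, 3, 4, 5, 6, 7, 8} must be used), so position 7 = 4.
Among the 7 still-open variables, 8 fits only position 6 (and all 7 values in {1, 2, 3, 5, 6, 7, 8} must be used), so position 6 = 8.
The 6 still-open variables draw from only 6 values {1, 2, 3, 5, 6, 7}, so each is used; only position 5 can be 1, hence position 5 = 1.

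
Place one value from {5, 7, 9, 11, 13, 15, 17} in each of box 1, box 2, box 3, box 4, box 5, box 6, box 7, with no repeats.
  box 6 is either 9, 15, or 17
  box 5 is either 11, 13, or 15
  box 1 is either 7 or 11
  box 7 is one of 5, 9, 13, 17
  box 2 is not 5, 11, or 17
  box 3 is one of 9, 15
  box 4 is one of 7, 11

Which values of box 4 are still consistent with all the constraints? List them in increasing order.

7, 11

The 7 variables draw from only 7 values {5, 7, 9, 11, 13, 15, 17}, so each is used; only box 7 can be 5, hence box 7 = 5.
The 6 still-open variables together cover exactly {7, 9, 11, 13, 15, 17} — 6 values for 6 variables — and 17 appears only in box 6's list, so box 6 = 17.
box 1 and box 4 between them cover only {7, 11} — a naked pair. Remove those values from box 2, box 5.
No further eliminations apply; box 4 can still be any of 7, 11.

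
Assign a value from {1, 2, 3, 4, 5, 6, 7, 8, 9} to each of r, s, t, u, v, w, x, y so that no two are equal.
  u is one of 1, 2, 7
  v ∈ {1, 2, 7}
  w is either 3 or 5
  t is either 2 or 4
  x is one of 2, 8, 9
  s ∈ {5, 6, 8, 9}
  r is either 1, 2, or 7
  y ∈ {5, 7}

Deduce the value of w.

r, u, v between them cover only {1, 2, 7} — a naked triple. Remove those values from t, x, y.
t's domain is down to {4}, so t = 4.
That leaves y = 5. Strike 5 from s, w.
So w = 3.

3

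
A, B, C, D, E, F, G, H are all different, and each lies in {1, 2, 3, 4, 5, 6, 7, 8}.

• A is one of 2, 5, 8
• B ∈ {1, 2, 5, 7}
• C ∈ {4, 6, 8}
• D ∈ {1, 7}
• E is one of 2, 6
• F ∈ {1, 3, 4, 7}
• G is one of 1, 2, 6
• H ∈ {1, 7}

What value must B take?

5

The 8 variables together cover exactly {1, 2, 3, 4, 5, 6, 7, 8} — 8 values for 8 variables — and 3 appears only in F's list, so F = 3.
The 7 still-open variables draw from only 7 values {1, 2, 4, 5, 6, 7, 8}, so each is used; only C can be 4, hence C = 4.
The 6 still-open variables draw from only 6 values {1, 2, 5, 6, 7, 8}, so each is used; only A can be 8, hence A = 8.
Among the 5 still-open variables, 5 fits only B (and all 5 values in {1, 2, 5, 6, 7} must be used), so B = 5.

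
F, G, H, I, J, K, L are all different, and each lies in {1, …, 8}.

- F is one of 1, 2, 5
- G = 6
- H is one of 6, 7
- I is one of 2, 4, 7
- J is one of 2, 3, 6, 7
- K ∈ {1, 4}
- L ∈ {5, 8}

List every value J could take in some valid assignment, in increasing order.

2, 3

G's domain is down to {6}, so G = 6. Eliminate 6 elsewhere: H, J.
That leaves H = 7. Strike 7 from I, J.
No further eliminations apply; J can still be any of 2, 3.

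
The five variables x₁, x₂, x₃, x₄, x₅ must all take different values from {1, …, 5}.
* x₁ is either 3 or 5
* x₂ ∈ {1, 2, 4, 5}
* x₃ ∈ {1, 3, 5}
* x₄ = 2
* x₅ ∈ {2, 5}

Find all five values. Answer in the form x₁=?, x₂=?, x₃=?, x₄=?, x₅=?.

x₄ must be 2 (only option left). So x₂, x₅ can't be 2.
x₅'s domain is down to {5}, so x₅ = 5. So x₁, x₂, x₃ can't be 5.
x₁'s domain is down to {3}, so x₁ = 3. So x₃ can't be 3.
x₃ must be 1 (only option left). So x₂ can't be 1.
x₂ must be 4 (only option left).

x₁=3, x₂=4, x₃=1, x₄=2, x₅=5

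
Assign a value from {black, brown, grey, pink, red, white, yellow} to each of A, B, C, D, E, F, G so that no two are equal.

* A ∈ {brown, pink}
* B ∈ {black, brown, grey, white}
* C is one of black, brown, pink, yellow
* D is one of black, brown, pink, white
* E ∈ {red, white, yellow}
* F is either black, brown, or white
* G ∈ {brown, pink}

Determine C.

yellow

The 7 variables together cover exactly {black, brown, grey, pink, red, white, yellow} — 7 values for 7 variables — and grey appears only in B's list, so B = grey.
The 6 still-open variables together cover exactly {black, brown, pink, red, white, yellow} — 6 values for 6 variables — and red appears only in E's list, so E = red.
Among the 5 still-open variables, yellow fits only C (and all 5 values in {black, brown, pink, white, yellow} must be used), so C = yellow.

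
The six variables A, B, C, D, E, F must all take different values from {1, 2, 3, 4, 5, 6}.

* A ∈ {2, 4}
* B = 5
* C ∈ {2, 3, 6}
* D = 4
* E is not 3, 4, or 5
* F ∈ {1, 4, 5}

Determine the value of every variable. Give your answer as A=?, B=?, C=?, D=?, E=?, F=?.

A=2, B=5, C=3, D=4, E=6, F=1

B must be 5 (only option left). Eliminate 5 elsewhere: F.
D's domain is down to {4}, so D = 4. Eliminate 4 elsewhere: A, F.
That leaves F = 1. Eliminate 1 elsewhere: E.
A must be 2 (only option left). Strike 2 from C, E.
E has just one choice, so E = 6. Strike 6 from C.
C has just one choice, so C = 3.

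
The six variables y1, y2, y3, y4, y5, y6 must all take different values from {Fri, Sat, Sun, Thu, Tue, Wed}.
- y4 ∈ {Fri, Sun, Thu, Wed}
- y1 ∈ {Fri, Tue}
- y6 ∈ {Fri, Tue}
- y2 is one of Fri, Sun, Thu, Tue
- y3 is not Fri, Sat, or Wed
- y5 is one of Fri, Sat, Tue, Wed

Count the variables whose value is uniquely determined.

2

Among the 6 variables, Sat fits only y5 (and all 6 values in {Fri, Sat, Sun, Thu, Tue, Wed} must be used), so y5 = Sat.
The 5 still-open variables together cover exactly {Fri, Sun, Thu, Tue, Wed} — 5 values for 5 variables — and Wed appears only in y4's list, so y4 = Wed.
y1 and y6 between them cover only {Fri, Tue} — a naked pair. Remove those values from y2, y3.
Determined: y4=Wed, y5=Sat. The other variables each still have more than one consistent value. That makes 2.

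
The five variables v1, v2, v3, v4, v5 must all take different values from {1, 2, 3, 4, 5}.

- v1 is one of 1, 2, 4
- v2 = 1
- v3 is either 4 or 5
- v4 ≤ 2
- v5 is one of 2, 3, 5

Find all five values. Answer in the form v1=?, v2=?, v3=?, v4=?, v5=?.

v1=4, v2=1, v3=5, v4=2, v5=3

v2 has just one choice, so v2 = 1. So v1, v4 can't be 1.
That leaves v4 = 2. Remove 2 from v1, v5.
That leaves v1 = 4. Strike 4 from v3.
That leaves v3 = 5. So v5 can't be 5.
v5 has just one choice, so v5 = 3.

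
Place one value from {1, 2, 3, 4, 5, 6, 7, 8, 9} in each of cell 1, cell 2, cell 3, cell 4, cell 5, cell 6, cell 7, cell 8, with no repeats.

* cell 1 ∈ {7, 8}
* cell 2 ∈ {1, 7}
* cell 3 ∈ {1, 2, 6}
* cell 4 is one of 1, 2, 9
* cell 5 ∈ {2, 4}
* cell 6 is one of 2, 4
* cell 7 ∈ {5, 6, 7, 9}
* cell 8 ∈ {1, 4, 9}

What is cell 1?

Among the 8 variables, 5 fits only cell 7 (and all 8 values in {1, 2, 4, 5, 6, 7, 8, 9} must be used), so cell 7 = 5.
The 7 still-open variables together cover exactly {1, 2, 4, 6, 7, 8, 9} — 7 values for 7 variables — and 6 appears only in cell 3's list, so cell 3 = 6.
The 6 still-open variables together cover exactly {1, 2, 4, 7, 8, 9} — 6 values for 6 variables — and 8 appears only in cell 1's list, so cell 1 = 8.

8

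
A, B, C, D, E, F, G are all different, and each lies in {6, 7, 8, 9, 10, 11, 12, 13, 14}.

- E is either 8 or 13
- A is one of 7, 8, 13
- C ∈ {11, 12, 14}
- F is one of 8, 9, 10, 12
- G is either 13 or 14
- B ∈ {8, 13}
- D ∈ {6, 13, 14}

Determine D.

B and E share exactly the 2 values {8, 13}; by pigeonhole those values go to them, so strike 8, 13 from A, D, F, G.
That leaves A = 7.
That leaves G = 14. So C, D can't be 14.
So D = 6.

6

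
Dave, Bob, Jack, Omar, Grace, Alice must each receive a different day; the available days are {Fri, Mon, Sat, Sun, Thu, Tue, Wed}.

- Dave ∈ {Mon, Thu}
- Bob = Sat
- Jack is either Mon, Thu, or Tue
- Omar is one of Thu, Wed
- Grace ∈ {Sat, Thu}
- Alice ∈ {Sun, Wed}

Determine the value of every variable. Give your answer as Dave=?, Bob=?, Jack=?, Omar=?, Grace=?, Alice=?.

Dave=Mon, Bob=Sat, Jack=Tue, Omar=Wed, Grace=Thu, Alice=Sun

Bob's domain is down to {Sat}, so Bob = Sat. So Grace can't be Sat.
Grace must be Thu (only option left). Eliminate Thu elsewhere: Dave, Jack, Omar.
Dave's domain is down to {Mon}, so Dave = Mon. Remove Mon from Jack.
Jack has just one choice, so Jack = Tue.
That leaves Omar = Wed. Strike Wed from Alice.
Alice has just one choice, so Alice = Sun.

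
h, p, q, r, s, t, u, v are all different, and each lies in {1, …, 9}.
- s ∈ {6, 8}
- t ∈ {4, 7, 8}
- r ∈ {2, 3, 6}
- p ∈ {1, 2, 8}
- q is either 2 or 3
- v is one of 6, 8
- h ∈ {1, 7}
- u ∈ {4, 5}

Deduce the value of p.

1

The 8 variables draw from only 8 values {1, 2, 3, 4, 5, 6, 7, 8}, so each is used; only u can be 5, hence u = 5.
The 7 still-open variables together cover exactly {1, 2, 3, 4, 6, 7, 8} — 7 values for 7 variables — and 4 appears only in t's list, so t = 4.
The 6 still-open variables together cover exactly {1, 2, 3, 6, 7, 8} — 6 values for 6 variables — and 7 appears only in h's list, so h = 7.
The 5 still-open variables together cover exactly {1, 2, 3, 6, 8} — 5 values for 5 variables — and 1 appears only in p's list, so p = 1.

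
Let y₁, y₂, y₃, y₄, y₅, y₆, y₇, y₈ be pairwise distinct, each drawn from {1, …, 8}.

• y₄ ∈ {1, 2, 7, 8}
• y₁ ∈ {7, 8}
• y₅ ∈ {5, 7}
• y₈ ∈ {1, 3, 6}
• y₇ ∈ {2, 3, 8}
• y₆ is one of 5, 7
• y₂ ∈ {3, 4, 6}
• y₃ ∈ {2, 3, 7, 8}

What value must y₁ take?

The 8 variables together cover exactly {1, 2, 3, 4, 5, 6, 7, 8} — 8 values for 8 variables — and 4 appears only in y₂'s list, so y₂ = 4.
Among the 7 still-open variables, 6 fits only y₈ (and all 7 values in {1, 2, 3, 5, 6, 7, 8} must be used), so y₈ = 6.
The 6 still-open variables together cover exactly {1, 2, 3, 5, 7, 8} — 6 values for 6 variables — and 1 appears only in y₄'s list, so y₄ = 1.
The 2 variables y₅ and y₆ are confined to {5, 7}, which locks those values in; drop them from y₁, y₃.
So y₁ = 8.

8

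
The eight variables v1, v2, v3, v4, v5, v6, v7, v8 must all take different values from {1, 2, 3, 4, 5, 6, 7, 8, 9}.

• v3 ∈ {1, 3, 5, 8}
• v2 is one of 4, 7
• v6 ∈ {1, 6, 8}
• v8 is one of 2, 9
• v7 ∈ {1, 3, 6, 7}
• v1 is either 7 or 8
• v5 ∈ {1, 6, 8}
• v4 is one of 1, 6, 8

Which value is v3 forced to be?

v4, v5, v6 between them cover only {1, 6, 8} — a naked triple. Remove those values from v1, v3, v7.
v1 has just one choice, so v1 = 7. Remove 7 from v2, v7.
That leaves v2 = 4.
v7 must be 3 (only option left). So v3 can't be 3.
So v3 = 5.

5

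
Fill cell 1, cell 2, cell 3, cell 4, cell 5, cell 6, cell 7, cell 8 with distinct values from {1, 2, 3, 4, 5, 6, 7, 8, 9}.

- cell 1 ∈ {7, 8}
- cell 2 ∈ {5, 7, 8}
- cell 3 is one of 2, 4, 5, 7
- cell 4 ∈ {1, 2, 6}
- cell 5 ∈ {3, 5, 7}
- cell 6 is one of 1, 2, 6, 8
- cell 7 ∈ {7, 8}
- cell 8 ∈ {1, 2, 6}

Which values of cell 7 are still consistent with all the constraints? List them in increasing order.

7, 8

Among the 8 variables, 3 fits only cell 5 (and all 8 values in {1, 2, 3, 4, 5, 6, 7, 8} must be used), so cell 5 = 3.
The 7 still-open variables together cover exactly {1, 2, 4, 5, 6, 7, 8} — 7 values for 7 variables — and 4 appears only in cell 3's list, so cell 3 = 4.
Among the 6 still-open variables, 5 fits only cell 2 (and all 6 values in {1, 2, 5, 6, 7, 8} must be used), so cell 2 = 5.
The 2 variables cell 1 and cell 7 are confined to {7, 8}, which locks those values in; drop them from cell 6.
No further eliminations apply; cell 7 can still be any of 7, 8.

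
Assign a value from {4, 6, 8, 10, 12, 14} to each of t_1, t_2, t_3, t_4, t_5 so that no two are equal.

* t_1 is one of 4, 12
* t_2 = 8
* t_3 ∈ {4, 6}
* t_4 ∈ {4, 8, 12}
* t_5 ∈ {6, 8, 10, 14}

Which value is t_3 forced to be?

t_2's domain is down to {8}, so t_2 = 8. Remove 8 from t_4, t_5.
The 2 variables t_1 and t_4 are confined to {4, 12}, which locks those values in; drop them from t_3.
So t_3 = 6.

6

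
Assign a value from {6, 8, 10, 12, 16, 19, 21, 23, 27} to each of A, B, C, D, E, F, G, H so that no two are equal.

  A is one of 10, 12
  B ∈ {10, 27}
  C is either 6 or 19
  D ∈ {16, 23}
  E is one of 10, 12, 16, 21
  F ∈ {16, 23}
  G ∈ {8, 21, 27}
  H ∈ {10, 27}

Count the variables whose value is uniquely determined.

3

B and H share exactly the 2 values {10, 27}; by pigeonhole those values go to them, so strike 10, 27 from A, E, G.
A's domain is down to {12}, so A = 12. Eliminate 12 elsewhere: E.
The 2 variables D and F are confined to {16, 23}, which locks those values in; drop them from E.
E must be 21 (only option left). Remove 21 from G.
G must be 8 (only option left).
Determined: A=12, E=21, G=8. The other variables each still have more than one consistent value. That makes 3.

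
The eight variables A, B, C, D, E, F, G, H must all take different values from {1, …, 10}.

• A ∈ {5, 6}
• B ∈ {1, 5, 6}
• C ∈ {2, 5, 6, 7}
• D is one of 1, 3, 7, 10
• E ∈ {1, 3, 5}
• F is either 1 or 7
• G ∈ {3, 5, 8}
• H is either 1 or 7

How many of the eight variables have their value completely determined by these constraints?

Among the 8 variables, 2 fits only C (and all 8 values in {1, 2, 3, 5, 6, 7, 8, 10} must be used), so C = 2.
The 7 still-open variables draw from only 7 values {1, 3, 5, 6, 7, 8, 10}, so each is used; only G can be 8, hence G = 8.
The 6 still-open variables draw from only 6 values {1, 3, 5, 6, 7, 10}, so each is used; only D can be 10, hence D = 10.
The 5 still-open variables draw from only 5 values {1, 3, 5, 6, 7}, so each is used; only E can be 3, hence E = 3.
F and H share exactly the 2 values {1, 7}; by pigeonhole those values go to them, so strike 1, 7 from B.
Determined: C=2, D=10, E=3, G=8. The other variables each still have more than one consistent value. That makes 4.

4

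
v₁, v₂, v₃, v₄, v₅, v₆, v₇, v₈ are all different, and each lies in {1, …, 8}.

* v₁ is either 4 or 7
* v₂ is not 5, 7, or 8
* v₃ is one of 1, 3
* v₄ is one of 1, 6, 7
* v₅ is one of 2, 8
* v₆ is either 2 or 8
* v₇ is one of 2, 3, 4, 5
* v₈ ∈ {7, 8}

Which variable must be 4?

Among the 8 variables, 5 fits only v₇ (and all 8 values in {1, 2, 3, 4, 5, 6, 7, 8} must be used), so v₇ = 5.
The 2 variables v₅ and v₆ are confined to {2, 8}, which locks those values in; drop them from v₂, v₈.
That leaves v₈ = 7. Eliminate 7 elsewhere: v₁, v₄.
So 4 goes to v₁.

v₁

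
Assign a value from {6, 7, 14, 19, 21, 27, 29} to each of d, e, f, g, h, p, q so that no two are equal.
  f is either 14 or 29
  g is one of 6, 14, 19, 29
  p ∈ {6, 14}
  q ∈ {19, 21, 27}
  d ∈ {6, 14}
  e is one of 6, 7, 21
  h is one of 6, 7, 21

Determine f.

29

The 7 variables draw from only 7 values {6, 7, 14, 19, 21, 27, 29}, so each is used; only q can be 27, hence q = 27.
The 6 still-open variables together cover exactly {6, 7, 14, 19, 21, 29} — 6 values for 6 variables — and 19 appears only in g's list, so g = 19.
The 5 still-open variables together cover exactly {6, 7, 14, 21, 29} — 5 values for 5 variables — and 29 appears only in f's list, so f = 29.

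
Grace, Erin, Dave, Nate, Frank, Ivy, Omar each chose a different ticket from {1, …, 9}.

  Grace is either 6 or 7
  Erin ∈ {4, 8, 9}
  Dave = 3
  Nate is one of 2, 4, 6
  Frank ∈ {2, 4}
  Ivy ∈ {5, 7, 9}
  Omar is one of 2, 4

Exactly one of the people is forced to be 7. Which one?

Dave's domain is down to {3}, so Dave = 3.
The 2 variables Frank and Omar are confined to {2, 4}, which locks those values in; drop them from Erin, Nate.
Nate's domain is down to {6}, so Nate = 6. Strike 6 from Grace.
So 7 goes to Grace.

Grace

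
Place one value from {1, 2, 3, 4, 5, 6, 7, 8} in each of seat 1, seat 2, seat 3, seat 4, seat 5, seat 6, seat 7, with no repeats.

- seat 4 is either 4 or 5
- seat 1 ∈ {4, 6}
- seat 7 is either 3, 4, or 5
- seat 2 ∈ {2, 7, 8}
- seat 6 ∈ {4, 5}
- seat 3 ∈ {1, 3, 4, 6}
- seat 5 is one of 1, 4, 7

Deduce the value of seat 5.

7

The 2 variables seat 4 and seat 6 are confined to {4, 5}, which locks those values in; drop them from seat 1, seat 3, seat 5, seat 7.
seat 1's domain is down to {6}, so seat 1 = 6. Strike 6 from seat 3.
That leaves seat 7 = 3. Eliminate 3 elsewhere: seat 3.
That leaves seat 3 = 1. Eliminate 1 elsewhere: seat 5.
So seat 5 = 7.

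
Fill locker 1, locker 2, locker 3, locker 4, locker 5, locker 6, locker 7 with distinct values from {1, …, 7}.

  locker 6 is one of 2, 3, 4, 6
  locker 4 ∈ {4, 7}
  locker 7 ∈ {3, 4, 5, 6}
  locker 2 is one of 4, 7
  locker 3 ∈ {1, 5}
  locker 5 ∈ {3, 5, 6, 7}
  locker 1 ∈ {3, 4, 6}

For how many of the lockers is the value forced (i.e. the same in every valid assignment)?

Among the 7 variables, 1 fits only locker 3 (and all 7 values in {1, 2, 3, 4, 5, 6, 7} must be used), so locker 3 = 1.
Among the 6 still-open variables, 2 fits only locker 6 (and all 6 values in {2, 3, 4, 5, 6, 7} must be used), so locker 6 = 2.
The 2 variables locker 2 and locker 4 are confined to {4, 7}, which locks those values in; drop them from locker 1, locker 5, locker 7.
Determined: locker 3=1, locker 6=2. The other lockers each still have more than one consistent value. That makes 2.

2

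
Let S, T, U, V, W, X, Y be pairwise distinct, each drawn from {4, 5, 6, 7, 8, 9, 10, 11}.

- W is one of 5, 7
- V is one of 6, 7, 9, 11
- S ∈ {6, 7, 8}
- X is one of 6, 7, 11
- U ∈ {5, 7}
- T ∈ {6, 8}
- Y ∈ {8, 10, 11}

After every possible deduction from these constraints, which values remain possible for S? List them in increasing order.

Among the 7 variables, 9 fits only V (and all 7 values in {5, 6, 7, 8, 9, 10, 11} must be used), so V = 9.
The 6 still-open variables draw from only 6 values {5, 6, 7, 8, 10, 11}, so each is used; only Y can be 10, hence Y = 10.
Among the 5 still-open variables, 11 fits only X (and all 5 values in {5, 6, 7, 8, 11} must be used), so X = 11.
U and W between them cover only {5, 7} — a naked pair. Remove those values from S.
No further eliminations apply; S can still be any of 6, 8.

6, 8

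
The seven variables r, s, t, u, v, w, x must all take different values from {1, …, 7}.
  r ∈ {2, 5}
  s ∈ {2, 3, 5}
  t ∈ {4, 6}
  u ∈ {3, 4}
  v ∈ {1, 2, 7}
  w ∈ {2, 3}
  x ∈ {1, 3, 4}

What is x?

Among the 7 variables, 6 fits only t (and all 7 values in {1, 2, 3, 4, 5, 6, 7} must be used), so t = 6.
The 6 still-open variables draw from only 6 values {1, 2, 3, 4, 5, 7}, so each is used; only v can be 7, hence v = 7.
Among the 5 still-open variables, 1 fits only x (and all 5 values in {1, 2, 3, 4, 5} must be used), so x = 1.

1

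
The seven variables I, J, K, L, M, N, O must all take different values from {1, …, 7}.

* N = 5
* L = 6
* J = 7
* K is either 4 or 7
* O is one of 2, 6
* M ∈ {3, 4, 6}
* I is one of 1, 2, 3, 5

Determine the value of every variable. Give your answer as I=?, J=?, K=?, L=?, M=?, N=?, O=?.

I=1, J=7, K=4, L=6, M=3, N=5, O=2

J's domain is down to {7}, so J = 7. Remove 7 from K.
K must be 4 (only option left). Strike 4 from M.
L has just one choice, so L = 6. Strike 6 from M, O.
That leaves M = 3. Remove 3 from I.
That leaves N = 5. Strike 5 from I.
O must be 2 (only option left). Strike 2 from I.
I's domain is down to {1}, so I = 1.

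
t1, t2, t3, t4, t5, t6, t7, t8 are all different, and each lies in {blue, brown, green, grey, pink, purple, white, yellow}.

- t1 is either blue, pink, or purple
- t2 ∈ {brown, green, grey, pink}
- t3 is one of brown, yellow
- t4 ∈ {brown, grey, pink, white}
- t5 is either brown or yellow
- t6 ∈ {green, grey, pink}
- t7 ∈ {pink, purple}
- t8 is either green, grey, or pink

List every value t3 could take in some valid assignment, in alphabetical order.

The 8 variables draw from only 8 values {blue, brown, green, grey, pink, purple, white, yellow}, so each is used; only t1 can be blue, hence t1 = blue.
Among the 7 still-open variables, purple fits only t7 (and all 7 values in {brown, green, grey, pink, purple, white, yellow} must be used), so t7 = purple.
Among the 6 still-open variables, white fits only t4 (and all 6 values in {brown, green, grey, pink, white, yellow} must be used), so t4 = white.
t3 and t5 share exactly the 2 values {brown, yellow}; by pigeonhole those values go to them, so strike brown, yellow from t2.
No further eliminations apply; t3 can still be any of brown, yellow.

brown, yellow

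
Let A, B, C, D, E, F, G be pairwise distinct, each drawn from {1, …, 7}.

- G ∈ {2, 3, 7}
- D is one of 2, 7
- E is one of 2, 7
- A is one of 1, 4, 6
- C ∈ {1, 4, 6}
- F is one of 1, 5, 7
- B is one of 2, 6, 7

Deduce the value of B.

6

Among the 7 variables, 3 fits only G (and all 7 values in {1, 2, 3, 4, 5, 6, 7} must be used), so G = 3.
The 6 still-open variables draw from only 6 values {1, 2, 4, 5, 6, 7}, so each is used; only F can be 5, hence F = 5.
D and E share exactly the 2 values {2, 7}; by pigeonhole those values go to them, so strike 2, 7 from B.
So B = 6.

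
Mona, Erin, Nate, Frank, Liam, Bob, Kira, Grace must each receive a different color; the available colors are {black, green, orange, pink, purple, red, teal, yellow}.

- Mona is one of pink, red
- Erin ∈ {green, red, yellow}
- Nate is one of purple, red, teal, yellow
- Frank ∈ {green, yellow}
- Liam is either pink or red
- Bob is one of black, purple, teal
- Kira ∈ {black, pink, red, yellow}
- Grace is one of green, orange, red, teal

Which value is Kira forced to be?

black

Among the 8 variables, orange fits only Grace (and all 8 values in {black, green, orange, pink, purple, red, teal, yellow} must be used), so Grace = orange.
Mona and Liam between them cover only {pink, red} — a naked pair. Remove those values from Erin, Nate, Kira.
Erin and Frank share exactly the 2 values {green, yellow}; by pigeonhole those values go to them, so strike green, yellow from Nate, Kira.
So Kira = black.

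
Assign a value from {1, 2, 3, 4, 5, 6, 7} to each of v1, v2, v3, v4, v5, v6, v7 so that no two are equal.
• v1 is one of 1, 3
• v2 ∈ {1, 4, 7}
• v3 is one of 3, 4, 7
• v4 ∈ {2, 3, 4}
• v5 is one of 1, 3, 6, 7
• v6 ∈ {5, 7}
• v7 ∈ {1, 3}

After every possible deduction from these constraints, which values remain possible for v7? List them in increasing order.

1, 3

The 7 variables together cover exactly {1, 2, 3, 4, 5, 6, 7} — 7 values for 7 variables — and 2 appears only in v4's list, so v4 = 2.
The 6 still-open variables together cover exactly {1, 3, 4, 5, 6, 7} — 6 values for 6 variables — and 5 appears only in v6's list, so v6 = 5.
The 5 still-open variables draw from only 5 values {1, 3, 4, 6, 7}, so each is used; only v5 can be 6, hence v5 = 6.
v1 and v7 between them cover only {1, 3} — a naked pair. Remove those values from v2, v3.
No further eliminations apply; v7 can still be any of 1, 3.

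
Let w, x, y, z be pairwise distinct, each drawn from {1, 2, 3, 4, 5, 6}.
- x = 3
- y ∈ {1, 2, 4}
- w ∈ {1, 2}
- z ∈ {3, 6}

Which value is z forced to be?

6

x must be 3 (only option left). Eliminate 3 elsewhere: z.
So z = 6.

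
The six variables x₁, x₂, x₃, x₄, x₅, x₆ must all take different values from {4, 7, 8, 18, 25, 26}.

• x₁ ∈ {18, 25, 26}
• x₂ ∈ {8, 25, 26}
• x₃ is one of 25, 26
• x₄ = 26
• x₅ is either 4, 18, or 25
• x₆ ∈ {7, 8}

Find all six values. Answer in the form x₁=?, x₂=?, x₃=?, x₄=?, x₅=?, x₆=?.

x₄'s domain is down to {26}, so x₄ = 26. Strike 26 from x₁, x₂, x₃.
x₃ must be 25 (only option left). Remove 25 from x₁, x₂, x₅.
x₁ must be 18 (only option left). So x₅ can't be 18.
x₂ must be 8 (only option left). Remove 8 from x₆.
x₅ must be 4 (only option left).
x₆ must be 7 (only option left).

x₁=18, x₂=8, x₃=25, x₄=26, x₅=4, x₆=7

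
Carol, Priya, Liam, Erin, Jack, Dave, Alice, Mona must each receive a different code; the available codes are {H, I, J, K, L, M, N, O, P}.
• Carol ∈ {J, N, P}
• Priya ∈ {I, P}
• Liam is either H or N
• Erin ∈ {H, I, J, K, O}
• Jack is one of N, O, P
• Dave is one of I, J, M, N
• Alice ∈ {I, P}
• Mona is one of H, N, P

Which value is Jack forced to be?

The 8 variables together cover exactly {H, I, J, K, M, N, O, P} — 8 values for 8 variables — and K appears only in Erin's list, so Erin = K.
The 7 still-open variables draw from only 7 values {H, I, J, M, N, O, P}, so each is used; only Dave can be M, hence Dave = M.
Among the 6 still-open variables, J fits only Carol (and all 6 values in {H, I, J, N, O, P} must be used), so Carol = J.
Among the 5 still-open variables, O fits only Jack (and all 5 values in {H, I, N, O, P} must be used), so Jack = O.

O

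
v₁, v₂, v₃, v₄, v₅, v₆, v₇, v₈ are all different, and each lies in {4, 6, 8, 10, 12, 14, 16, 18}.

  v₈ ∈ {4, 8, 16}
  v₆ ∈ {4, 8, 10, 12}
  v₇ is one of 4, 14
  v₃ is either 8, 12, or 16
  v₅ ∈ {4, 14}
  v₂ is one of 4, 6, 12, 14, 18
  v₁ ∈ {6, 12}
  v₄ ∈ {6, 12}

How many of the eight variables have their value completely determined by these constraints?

2

The 8 variables draw from only 8 values {4, 6, 8, 10, 12, 14, 16, 18}, so each is used; only v₆ can be 10, hence v₆ = 10.
The 7 still-open variables together cover exactly {4, 6, 8, 12, 14, 16, 18} — 7 values for 7 variables — and 18 appears only in v₂'s list, so v₂ = 18.
The 2 variables v₁ and v₄ are confined to {6, 12}, which locks those values in; drop them from v₃.
v₅ and v₇ between them cover only {4, 14} — a naked pair. Remove those values from v₈.
Determined: v₂=18, v₆=10. The other variables each still have more than one consistent value. That makes 2.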